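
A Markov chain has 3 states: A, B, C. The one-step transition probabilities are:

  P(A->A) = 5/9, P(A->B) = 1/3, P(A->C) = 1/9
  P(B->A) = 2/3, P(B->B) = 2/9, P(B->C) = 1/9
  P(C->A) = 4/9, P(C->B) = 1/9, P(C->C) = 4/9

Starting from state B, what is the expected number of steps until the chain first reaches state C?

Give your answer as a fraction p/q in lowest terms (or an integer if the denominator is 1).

Let h_i = expected steps to first reach C from state i.
Boundary: h_C = 0.
First-step equations for the other states:
  h_A = 1 + 5/9*h_A + 1/3*h_B + 1/9*h_C
  h_B = 1 + 2/3*h_A + 2/9*h_B + 1/9*h_C

Substituting h_C = 0 and rearranging gives the linear system (I - Q) h = 1:
  [4/9, -1/3] . (h_A, h_B) = 1
  [-2/3, 7/9] . (h_A, h_B) = 1

Solving yields:
  h_A = 9
  h_B = 9

Starting state is B, so the expected hitting time is h_B = 9.

Answer: 9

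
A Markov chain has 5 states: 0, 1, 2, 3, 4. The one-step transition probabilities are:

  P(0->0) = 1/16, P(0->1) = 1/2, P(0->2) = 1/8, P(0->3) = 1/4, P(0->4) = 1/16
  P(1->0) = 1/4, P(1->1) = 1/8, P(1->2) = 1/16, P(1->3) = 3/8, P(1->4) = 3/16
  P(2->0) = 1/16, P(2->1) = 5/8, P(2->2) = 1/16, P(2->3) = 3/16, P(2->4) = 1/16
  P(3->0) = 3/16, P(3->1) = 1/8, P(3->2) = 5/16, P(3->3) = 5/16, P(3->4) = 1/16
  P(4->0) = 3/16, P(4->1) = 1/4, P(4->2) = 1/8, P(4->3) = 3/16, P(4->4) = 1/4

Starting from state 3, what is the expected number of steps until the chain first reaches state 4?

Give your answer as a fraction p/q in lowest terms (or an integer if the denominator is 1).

Let h_i = expected steps to first reach 4 from state i.
Boundary: h_4 = 0.
First-step equations for the other states:
  h_0 = 1 + 1/16*h_0 + 1/2*h_1 + 1/8*h_2 + 1/4*h_3 + 1/16*h_4
  h_1 = 1 + 1/4*h_0 + 1/8*h_1 + 1/16*h_2 + 3/8*h_3 + 3/16*h_4
  h_2 = 1 + 1/16*h_0 + 5/8*h_1 + 1/16*h_2 + 3/16*h_3 + 1/16*h_4
  h_3 = 1 + 3/16*h_0 + 1/8*h_1 + 5/16*h_2 + 5/16*h_3 + 1/16*h_4

Substituting h_4 = 0 and rearranging gives the linear system (I - Q) h = 1:
  [15/16, -1/2, -1/8, -1/4] . (h_0, h_1, h_2, h_3) = 1
  [-1/4, 7/8, -1/16, -3/8] . (h_0, h_1, h_2, h_3) = 1
  [-1/16, -5/8, 15/16, -3/16] . (h_0, h_1, h_2, h_3) = 1
  [-3/16, -1/8, -5/16, 11/16] . (h_0, h_1, h_2, h_3) = 1

Solving yields:
  h_0 = 492/49
  h_1 = 449/49
  h_2 = 486/49
  h_3 = 508/49

Starting state is 3, so the expected hitting time is h_3 = 508/49.

Answer: 508/49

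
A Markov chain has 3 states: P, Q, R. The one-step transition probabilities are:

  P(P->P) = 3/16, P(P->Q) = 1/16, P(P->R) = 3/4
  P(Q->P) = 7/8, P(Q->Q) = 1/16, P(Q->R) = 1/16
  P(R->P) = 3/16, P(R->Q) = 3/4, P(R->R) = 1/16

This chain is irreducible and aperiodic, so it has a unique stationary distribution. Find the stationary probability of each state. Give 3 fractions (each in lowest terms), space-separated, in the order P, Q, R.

Answer: 213/553 159/553 181/553

Derivation:
The stationary distribution satisfies pi = pi * P, i.e.:
  pi_P = 3/16*pi_P + 7/8*pi_Q + 3/16*pi_R
  pi_Q = 1/16*pi_P + 1/16*pi_Q + 3/4*pi_R
  pi_R = 3/4*pi_P + 1/16*pi_Q + 1/16*pi_R
with normalization: pi_P + pi_Q + pi_R = 1.

Using the first 2 balance equations plus normalization, the linear system A*pi = b is:
  [-13/16, 7/8, 3/16] . pi = 0
  [1/16, -15/16, 3/4] . pi = 0
  [1, 1, 1] . pi = 1

Solving yields:
  pi_P = 213/553
  pi_Q = 159/553
  pi_R = 181/553

Verification (pi * P):
  213/553*3/16 + 159/553*7/8 + 181/553*3/16 = 213/553 = pi_P  (ok)
  213/553*1/16 + 159/553*1/16 + 181/553*3/4 = 159/553 = pi_Q  (ok)
  213/553*3/4 + 159/553*1/16 + 181/553*1/16 = 181/553 = pi_R  (ok)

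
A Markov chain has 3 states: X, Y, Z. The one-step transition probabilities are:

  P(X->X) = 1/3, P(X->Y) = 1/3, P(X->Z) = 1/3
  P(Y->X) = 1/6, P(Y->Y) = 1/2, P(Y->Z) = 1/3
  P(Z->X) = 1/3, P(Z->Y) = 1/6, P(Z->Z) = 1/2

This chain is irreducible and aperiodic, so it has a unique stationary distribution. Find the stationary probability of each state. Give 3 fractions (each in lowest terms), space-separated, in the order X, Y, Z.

Answer: 7/25 8/25 2/5

Derivation:
The stationary distribution satisfies pi = pi * P, i.e.:
  pi_X = 1/3*pi_X + 1/6*pi_Y + 1/3*pi_Z
  pi_Y = 1/3*pi_X + 1/2*pi_Y + 1/6*pi_Z
  pi_Z = 1/3*pi_X + 1/3*pi_Y + 1/2*pi_Z
with normalization: pi_X + pi_Y + pi_Z = 1.

Using the first 2 balance equations plus normalization, the linear system A*pi = b is:
  [-2/3, 1/6, 1/3] . pi = 0
  [1/3, -1/2, 1/6] . pi = 0
  [1, 1, 1] . pi = 1

Solving yields:
  pi_X = 7/25
  pi_Y = 8/25
  pi_Z = 2/5

Verification (pi * P):
  7/25*1/3 + 8/25*1/6 + 2/5*1/3 = 7/25 = pi_X  (ok)
  7/25*1/3 + 8/25*1/2 + 2/5*1/6 = 8/25 = pi_Y  (ok)
  7/25*1/3 + 8/25*1/3 + 2/5*1/2 = 2/5 = pi_Z  (ok)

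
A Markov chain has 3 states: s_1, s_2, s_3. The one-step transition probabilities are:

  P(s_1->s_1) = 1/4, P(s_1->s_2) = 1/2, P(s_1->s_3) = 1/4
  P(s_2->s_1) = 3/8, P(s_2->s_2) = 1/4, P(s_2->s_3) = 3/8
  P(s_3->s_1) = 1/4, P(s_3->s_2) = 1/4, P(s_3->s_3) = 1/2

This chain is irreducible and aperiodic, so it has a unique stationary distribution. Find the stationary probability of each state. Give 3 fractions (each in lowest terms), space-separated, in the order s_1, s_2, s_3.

Answer: 9/31 10/31 12/31

Derivation:
The stationary distribution satisfies pi = pi * P, i.e.:
  pi_s_1 = 1/4*pi_s_1 + 3/8*pi_s_2 + 1/4*pi_s_3
  pi_s_2 = 1/2*pi_s_1 + 1/4*pi_s_2 + 1/4*pi_s_3
  pi_s_3 = 1/4*pi_s_1 + 3/8*pi_s_2 + 1/2*pi_s_3
with normalization: pi_s_1 + pi_s_2 + pi_s_3 = 1.

Using the first 2 balance equations plus normalization, the linear system A*pi = b is:
  [-3/4, 3/8, 1/4] . pi = 0
  [1/2, -3/4, 1/4] . pi = 0
  [1, 1, 1] . pi = 1

Solving yields:
  pi_s_1 = 9/31
  pi_s_2 = 10/31
  pi_s_3 = 12/31

Verification (pi * P):
  9/31*1/4 + 10/31*3/8 + 12/31*1/4 = 9/31 = pi_s_1  (ok)
  9/31*1/2 + 10/31*1/4 + 12/31*1/4 = 10/31 = pi_s_2  (ok)
  9/31*1/4 + 10/31*3/8 + 12/31*1/2 = 12/31 = pi_s_3  (ok)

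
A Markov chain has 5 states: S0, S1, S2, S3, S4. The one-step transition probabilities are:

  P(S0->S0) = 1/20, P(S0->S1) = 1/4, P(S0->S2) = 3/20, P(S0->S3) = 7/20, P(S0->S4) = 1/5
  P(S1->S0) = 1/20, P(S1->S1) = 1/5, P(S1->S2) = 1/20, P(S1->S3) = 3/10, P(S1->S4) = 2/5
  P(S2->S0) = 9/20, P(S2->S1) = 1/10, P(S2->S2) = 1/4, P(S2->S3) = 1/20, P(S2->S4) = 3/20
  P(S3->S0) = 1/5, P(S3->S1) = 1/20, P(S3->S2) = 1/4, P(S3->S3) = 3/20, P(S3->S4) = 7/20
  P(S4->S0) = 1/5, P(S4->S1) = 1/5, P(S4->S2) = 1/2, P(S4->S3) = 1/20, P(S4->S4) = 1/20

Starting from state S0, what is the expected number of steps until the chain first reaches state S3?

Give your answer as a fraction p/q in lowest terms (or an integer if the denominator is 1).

Answer: 88610/18963

Derivation:
Let h_i = expected steps to first reach S3 from state i.
Boundary: h_S3 = 0.
First-step equations for the other states:
  h_S0 = 1 + 1/20*h_S0 + 1/4*h_S1 + 3/20*h_S2 + 7/20*h_S3 + 1/5*h_S4
  h_S1 = 1 + 1/20*h_S0 + 1/5*h_S1 + 1/20*h_S2 + 3/10*h_S3 + 2/5*h_S4
  h_S2 = 1 + 9/20*h_S0 + 1/10*h_S1 + 1/4*h_S2 + 1/20*h_S3 + 3/20*h_S4
  h_S4 = 1 + 1/5*h_S0 + 1/5*h_S1 + 1/2*h_S2 + 1/20*h_S3 + 1/20*h_S4

Substituting h_S3 = 0 and rearranging gives the linear system (I - Q) h = 1:
  [19/20, -1/4, -3/20, -1/5] . (h_S0, h_S1, h_S2, h_S4) = 1
  [-1/20, 4/5, -1/20, -2/5] . (h_S0, h_S1, h_S2, h_S4) = 1
  [-9/20, -1/10, 3/4, -3/20] . (h_S0, h_S1, h_S2, h_S4) = 1
  [-1/5, -1/5, -1/2, 19/20] . (h_S0, h_S1, h_S2, h_S4) = 1

Solving yields:
  h_S0 = 88610/18963
  h_S1 = 4580/903
  h_S2 = 38390/6321
  h_S4 = 119480/18963

Starting state is S0, so the expected hitting time is h_S0 = 88610/18963.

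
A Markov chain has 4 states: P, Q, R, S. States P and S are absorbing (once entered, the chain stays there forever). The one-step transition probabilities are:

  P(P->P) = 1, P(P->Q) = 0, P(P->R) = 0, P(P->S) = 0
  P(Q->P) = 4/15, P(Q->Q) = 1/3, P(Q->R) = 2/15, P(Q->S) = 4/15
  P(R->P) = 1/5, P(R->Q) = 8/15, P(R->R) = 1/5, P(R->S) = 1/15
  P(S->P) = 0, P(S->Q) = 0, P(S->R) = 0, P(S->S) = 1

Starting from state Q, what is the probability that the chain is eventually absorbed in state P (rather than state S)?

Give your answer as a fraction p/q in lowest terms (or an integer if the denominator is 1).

Answer: 27/52

Derivation:
Let a_i = P(absorbed in P | start in state i).
Boundary conditions: a_P = 1, a_S = 0.
For each transient state i, a_i = sum_j P(i->j) * a_j:
  a_Q = 4/15*a_P + 1/3*a_Q + 2/15*a_R + 4/15*a_S
  a_R = 1/5*a_P + 8/15*a_Q + 1/5*a_R + 1/15*a_S

Substituting a_P = 1 and a_S = 0, rearrange to (I - Q) a = r where r[i] = P(i -> P):
  [2/3, -2/15] . (a_Q, a_R) = 4/15
  [-8/15, 4/5] . (a_Q, a_R) = 1/5

Solving yields:
  a_Q = 27/52
  a_R = 31/52

Starting state is Q, so the absorption probability is a_Q = 27/52.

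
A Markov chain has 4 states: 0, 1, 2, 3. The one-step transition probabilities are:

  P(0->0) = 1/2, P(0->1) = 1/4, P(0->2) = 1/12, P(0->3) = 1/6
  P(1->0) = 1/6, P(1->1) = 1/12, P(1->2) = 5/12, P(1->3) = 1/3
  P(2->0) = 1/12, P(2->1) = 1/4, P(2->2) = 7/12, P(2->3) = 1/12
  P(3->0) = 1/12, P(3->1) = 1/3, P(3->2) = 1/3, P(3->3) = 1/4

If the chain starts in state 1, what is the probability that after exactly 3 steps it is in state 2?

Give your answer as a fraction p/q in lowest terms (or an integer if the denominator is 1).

Computing P^3 by repeated multiplication:
P^1 =
  0: [1/2, 1/4, 1/12, 1/6]
  1: [1/6, 1/12, 5/12, 1/3]
  2: [1/12, 1/4, 7/12, 1/12]
  3: [1/12, 1/3, 1/3, 1/4]
P^2 =
  0: [5/16, 2/9, 1/4, 31/144]
  1: [23/144, 19/72, 29/72, 25/144]
  2: [5/36, 31/144, 23/48, 1/6]
  3: [7/48, 31/144, 61/144, 31/144]
P^3 =
  0: [401/1728, 133/576, 581/1728, 347/1728]
  1: [11/64, 127/576, 719/1728, 331/1728]
  2: [275/1728, 197/864, 377/864, 305/1728]
  3: [35/216, 401/1728, 727/1728, 5/27]

(P^3)[1 -> 2] = 719/1728

Answer: 719/1728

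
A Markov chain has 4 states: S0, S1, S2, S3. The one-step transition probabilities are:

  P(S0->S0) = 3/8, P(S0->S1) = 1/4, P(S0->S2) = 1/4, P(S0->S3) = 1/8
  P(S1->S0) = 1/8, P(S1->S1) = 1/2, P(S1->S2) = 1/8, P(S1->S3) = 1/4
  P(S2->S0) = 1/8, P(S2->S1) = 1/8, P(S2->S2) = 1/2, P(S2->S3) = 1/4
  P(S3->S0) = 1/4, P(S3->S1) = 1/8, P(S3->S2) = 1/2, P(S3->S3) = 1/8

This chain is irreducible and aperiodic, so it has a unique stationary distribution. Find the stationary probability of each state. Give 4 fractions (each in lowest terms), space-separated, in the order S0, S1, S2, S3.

Answer: 1/5 6/25 9/25 1/5

Derivation:
The stationary distribution satisfies pi = pi * P, i.e.:
  pi_S0 = 3/8*pi_S0 + 1/8*pi_S1 + 1/8*pi_S2 + 1/4*pi_S3
  pi_S1 = 1/4*pi_S0 + 1/2*pi_S1 + 1/8*pi_S2 + 1/8*pi_S3
  pi_S2 = 1/4*pi_S0 + 1/8*pi_S1 + 1/2*pi_S2 + 1/2*pi_S3
  pi_S3 = 1/8*pi_S0 + 1/4*pi_S1 + 1/4*pi_S2 + 1/8*pi_S3
with normalization: pi_S0 + pi_S1 + pi_S2 + pi_S3 = 1.

Using the first 3 balance equations plus normalization, the linear system A*pi = b is:
  [-5/8, 1/8, 1/8, 1/4] . pi = 0
  [1/4, -1/2, 1/8, 1/8] . pi = 0
  [1/4, 1/8, -1/2, 1/2] . pi = 0
  [1, 1, 1, 1] . pi = 1

Solving yields:
  pi_S0 = 1/5
  pi_S1 = 6/25
  pi_S2 = 9/25
  pi_S3 = 1/5

Verification (pi * P):
  1/5*3/8 + 6/25*1/8 + 9/25*1/8 + 1/5*1/4 = 1/5 = pi_S0  (ok)
  1/5*1/4 + 6/25*1/2 + 9/25*1/8 + 1/5*1/8 = 6/25 = pi_S1  (ok)
  1/5*1/4 + 6/25*1/8 + 9/25*1/2 + 1/5*1/2 = 9/25 = pi_S2  (ok)
  1/5*1/8 + 6/25*1/4 + 9/25*1/4 + 1/5*1/8 = 1/5 = pi_S3  (ok)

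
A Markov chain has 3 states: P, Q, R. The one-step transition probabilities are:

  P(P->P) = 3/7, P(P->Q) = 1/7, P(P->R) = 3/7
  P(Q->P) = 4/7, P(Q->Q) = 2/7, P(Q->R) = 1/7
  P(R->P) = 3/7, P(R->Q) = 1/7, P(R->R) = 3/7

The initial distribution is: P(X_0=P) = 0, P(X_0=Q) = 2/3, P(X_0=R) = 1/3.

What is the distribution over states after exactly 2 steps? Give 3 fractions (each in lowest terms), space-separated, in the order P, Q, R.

Answer: 68/147 26/147 53/147

Derivation:
Propagating the distribution step by step (d_{t+1} = d_t * P):
d_0 = (P=0, Q=2/3, R=1/3)
  d_1[P] = 0*3/7 + 2/3*4/7 + 1/3*3/7 = 11/21
  d_1[Q] = 0*1/7 + 2/3*2/7 + 1/3*1/7 = 5/21
  d_1[R] = 0*3/7 + 2/3*1/7 + 1/3*3/7 = 5/21
d_1 = (P=11/21, Q=5/21, R=5/21)
  d_2[P] = 11/21*3/7 + 5/21*4/7 + 5/21*3/7 = 68/147
  d_2[Q] = 11/21*1/7 + 5/21*2/7 + 5/21*1/7 = 26/147
  d_2[R] = 11/21*3/7 + 5/21*1/7 + 5/21*3/7 = 53/147
d_2 = (P=68/147, Q=26/147, R=53/147)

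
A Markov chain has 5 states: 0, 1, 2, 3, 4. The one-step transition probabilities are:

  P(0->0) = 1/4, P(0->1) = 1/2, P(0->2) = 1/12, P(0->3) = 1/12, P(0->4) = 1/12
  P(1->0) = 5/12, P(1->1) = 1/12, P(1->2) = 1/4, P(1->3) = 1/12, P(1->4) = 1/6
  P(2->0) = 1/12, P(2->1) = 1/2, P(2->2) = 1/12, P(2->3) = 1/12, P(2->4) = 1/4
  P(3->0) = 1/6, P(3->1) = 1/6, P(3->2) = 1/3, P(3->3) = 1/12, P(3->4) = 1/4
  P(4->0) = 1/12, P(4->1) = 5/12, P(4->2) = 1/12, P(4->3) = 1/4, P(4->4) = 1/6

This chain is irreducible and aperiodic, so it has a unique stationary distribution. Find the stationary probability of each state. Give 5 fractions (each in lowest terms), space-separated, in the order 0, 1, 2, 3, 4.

Answer: 3119/13114 4153/13114 2151/13114 732/6557 2227/13114

Derivation:
The stationary distribution satisfies pi = pi * P, i.e.:
  pi_0 = 1/4*pi_0 + 5/12*pi_1 + 1/12*pi_2 + 1/6*pi_3 + 1/12*pi_4
  pi_1 = 1/2*pi_0 + 1/12*pi_1 + 1/2*pi_2 + 1/6*pi_3 + 5/12*pi_4
  pi_2 = 1/12*pi_0 + 1/4*pi_1 + 1/12*pi_2 + 1/3*pi_3 + 1/12*pi_4
  pi_3 = 1/12*pi_0 + 1/12*pi_1 + 1/12*pi_2 + 1/12*pi_3 + 1/4*pi_4
  pi_4 = 1/12*pi_0 + 1/6*pi_1 + 1/4*pi_2 + 1/4*pi_3 + 1/6*pi_4
with normalization: pi_0 + pi_1 + pi_2 + pi_3 + pi_4 = 1.

Using the first 4 balance equations plus normalization, the linear system A*pi = b is:
  [-3/4, 5/12, 1/12, 1/6, 1/12] . pi = 0
  [1/2, -11/12, 1/2, 1/6, 5/12] . pi = 0
  [1/12, 1/4, -11/12, 1/3, 1/12] . pi = 0
  [1/12, 1/12, 1/12, -11/12, 1/4] . pi = 0
  [1, 1, 1, 1, 1] . pi = 1

Solving yields:
  pi_0 = 3119/13114
  pi_1 = 4153/13114
  pi_2 = 2151/13114
  pi_3 = 732/6557
  pi_4 = 2227/13114

Verification (pi * P):
  3119/13114*1/4 + 4153/13114*5/12 + 2151/13114*1/12 + 732/6557*1/6 + 2227/13114*1/12 = 3119/13114 = pi_0  (ok)
  3119/13114*1/2 + 4153/13114*1/12 + 2151/13114*1/2 + 732/6557*1/6 + 2227/13114*5/12 = 4153/13114 = pi_1  (ok)
  3119/13114*1/12 + 4153/13114*1/4 + 2151/13114*1/12 + 732/6557*1/3 + 2227/13114*1/12 = 2151/13114 = pi_2  (ok)
  3119/13114*1/12 + 4153/13114*1/12 + 2151/13114*1/12 + 732/6557*1/12 + 2227/13114*1/4 = 732/6557 = pi_3  (ok)
  3119/13114*1/12 + 4153/13114*1/6 + 2151/13114*1/4 + 732/6557*1/4 + 2227/13114*1/6 = 2227/13114 = pi_4  (ok)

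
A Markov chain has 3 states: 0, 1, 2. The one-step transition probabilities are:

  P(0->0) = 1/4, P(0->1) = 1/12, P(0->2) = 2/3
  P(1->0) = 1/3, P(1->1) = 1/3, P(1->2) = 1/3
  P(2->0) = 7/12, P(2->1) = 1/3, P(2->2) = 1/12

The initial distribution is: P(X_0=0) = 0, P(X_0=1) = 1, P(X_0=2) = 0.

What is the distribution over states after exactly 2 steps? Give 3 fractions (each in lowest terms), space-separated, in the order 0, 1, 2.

Propagating the distribution step by step (d_{t+1} = d_t * P):
d_0 = (0=0, 1=1, 2=0)
  d_1[0] = 0*1/4 + 1*1/3 + 0*7/12 = 1/3
  d_1[1] = 0*1/12 + 1*1/3 + 0*1/3 = 1/3
  d_1[2] = 0*2/3 + 1*1/3 + 0*1/12 = 1/3
d_1 = (0=1/3, 1=1/3, 2=1/3)
  d_2[0] = 1/3*1/4 + 1/3*1/3 + 1/3*7/12 = 7/18
  d_2[1] = 1/3*1/12 + 1/3*1/3 + 1/3*1/3 = 1/4
  d_2[2] = 1/3*2/3 + 1/3*1/3 + 1/3*1/12 = 13/36
d_2 = (0=7/18, 1=1/4, 2=13/36)

Answer: 7/18 1/4 13/36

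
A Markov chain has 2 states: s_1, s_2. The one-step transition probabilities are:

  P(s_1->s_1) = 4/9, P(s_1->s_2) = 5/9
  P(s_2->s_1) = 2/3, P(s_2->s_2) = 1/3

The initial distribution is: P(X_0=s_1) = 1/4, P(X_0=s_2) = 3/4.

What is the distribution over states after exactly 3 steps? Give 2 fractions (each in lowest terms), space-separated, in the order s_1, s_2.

Propagating the distribution step by step (d_{t+1} = d_t * P):
d_0 = (s_1=1/4, s_2=3/4)
  d_1[s_1] = 1/4*4/9 + 3/4*2/3 = 11/18
  d_1[s_2] = 1/4*5/9 + 3/4*1/3 = 7/18
d_1 = (s_1=11/18, s_2=7/18)
  d_2[s_1] = 11/18*4/9 + 7/18*2/3 = 43/81
  d_2[s_2] = 11/18*5/9 + 7/18*1/3 = 38/81
d_2 = (s_1=43/81, s_2=38/81)
  d_3[s_1] = 43/81*4/9 + 38/81*2/3 = 400/729
  d_3[s_2] = 43/81*5/9 + 38/81*1/3 = 329/729
d_3 = (s_1=400/729, s_2=329/729)

Answer: 400/729 329/729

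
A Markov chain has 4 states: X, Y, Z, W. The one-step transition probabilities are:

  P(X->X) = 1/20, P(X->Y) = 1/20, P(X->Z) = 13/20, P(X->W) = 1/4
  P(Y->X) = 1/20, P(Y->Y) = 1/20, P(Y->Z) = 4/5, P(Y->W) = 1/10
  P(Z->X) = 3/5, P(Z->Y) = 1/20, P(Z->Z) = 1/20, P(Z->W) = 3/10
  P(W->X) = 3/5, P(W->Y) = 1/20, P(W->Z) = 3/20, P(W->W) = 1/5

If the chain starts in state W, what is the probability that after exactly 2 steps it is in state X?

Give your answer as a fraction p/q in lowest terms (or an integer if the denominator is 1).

Answer: 97/400

Derivation:
Computing P^2 by repeated multiplication:
P^1 =
  X: [1/20, 1/20, 13/20, 1/4]
  Y: [1/20, 1/20, 4/5, 1/10]
  Z: [3/5, 1/20, 1/20, 3/10]
  W: [3/5, 1/20, 3/20, 1/5]
P^2 =
  X: [109/200, 1/20, 57/400, 21/80]
  Y: [109/200, 1/20, 51/400, 111/400]
  Z: [97/400, 1/20, 191/400, 23/100]
  W: [97/400, 1/20, 187/400, 6/25]

(P^2)[W -> X] = 97/400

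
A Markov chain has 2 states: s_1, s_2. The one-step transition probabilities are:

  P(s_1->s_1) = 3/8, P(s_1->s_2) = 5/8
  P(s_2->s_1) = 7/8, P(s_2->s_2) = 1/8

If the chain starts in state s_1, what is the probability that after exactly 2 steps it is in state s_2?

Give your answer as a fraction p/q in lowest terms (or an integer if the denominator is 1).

Answer: 5/16

Derivation:
Computing P^2 by repeated multiplication:
P^1 =
  s_1: [3/8, 5/8]
  s_2: [7/8, 1/8]
P^2 =
  s_1: [11/16, 5/16]
  s_2: [7/16, 9/16]

(P^2)[s_1 -> s_2] = 5/16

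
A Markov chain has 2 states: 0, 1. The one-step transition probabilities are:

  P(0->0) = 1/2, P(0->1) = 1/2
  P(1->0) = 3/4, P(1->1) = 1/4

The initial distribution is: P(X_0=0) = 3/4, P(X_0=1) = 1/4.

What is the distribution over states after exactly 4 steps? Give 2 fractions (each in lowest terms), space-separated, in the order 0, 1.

Propagating the distribution step by step (d_{t+1} = d_t * P):
d_0 = (0=3/4, 1=1/4)
  d_1[0] = 3/4*1/2 + 1/4*3/4 = 9/16
  d_1[1] = 3/4*1/2 + 1/4*1/4 = 7/16
d_1 = (0=9/16, 1=7/16)
  d_2[0] = 9/16*1/2 + 7/16*3/4 = 39/64
  d_2[1] = 9/16*1/2 + 7/16*1/4 = 25/64
d_2 = (0=39/64, 1=25/64)
  d_3[0] = 39/64*1/2 + 25/64*3/4 = 153/256
  d_3[1] = 39/64*1/2 + 25/64*1/4 = 103/256
d_3 = (0=153/256, 1=103/256)
  d_4[0] = 153/256*1/2 + 103/256*3/4 = 615/1024
  d_4[1] = 153/256*1/2 + 103/256*1/4 = 409/1024
d_4 = (0=615/1024, 1=409/1024)

Answer: 615/1024 409/1024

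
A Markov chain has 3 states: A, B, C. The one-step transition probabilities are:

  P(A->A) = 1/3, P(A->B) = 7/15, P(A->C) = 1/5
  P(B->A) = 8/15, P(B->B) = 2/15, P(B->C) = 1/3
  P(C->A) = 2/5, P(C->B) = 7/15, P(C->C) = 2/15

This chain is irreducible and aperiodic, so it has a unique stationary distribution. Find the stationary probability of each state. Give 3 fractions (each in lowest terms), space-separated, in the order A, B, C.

The stationary distribution satisfies pi = pi * P, i.e.:
  pi_A = 1/3*pi_A + 8/15*pi_B + 2/5*pi_C
  pi_B = 7/15*pi_A + 2/15*pi_B + 7/15*pi_C
  pi_C = 1/5*pi_A + 1/3*pi_B + 2/15*pi_C
with normalization: pi_A + pi_B + pi_C = 1.

Using the first 2 balance equations plus normalization, the linear system A*pi = b is:
  [-2/3, 8/15, 2/5] . pi = 0
  [7/15, -13/15, 7/15] . pi = 0
  [1, 1, 1] . pi = 1

Solving yields:
  pi_A = 67/160
  pi_B = 7/20
  pi_C = 37/160

Verification (pi * P):
  67/160*1/3 + 7/20*8/15 + 37/160*2/5 = 67/160 = pi_A  (ok)
  67/160*7/15 + 7/20*2/15 + 37/160*7/15 = 7/20 = pi_B  (ok)
  67/160*1/5 + 7/20*1/3 + 37/160*2/15 = 37/160 = pi_C  (ok)

Answer: 67/160 7/20 37/160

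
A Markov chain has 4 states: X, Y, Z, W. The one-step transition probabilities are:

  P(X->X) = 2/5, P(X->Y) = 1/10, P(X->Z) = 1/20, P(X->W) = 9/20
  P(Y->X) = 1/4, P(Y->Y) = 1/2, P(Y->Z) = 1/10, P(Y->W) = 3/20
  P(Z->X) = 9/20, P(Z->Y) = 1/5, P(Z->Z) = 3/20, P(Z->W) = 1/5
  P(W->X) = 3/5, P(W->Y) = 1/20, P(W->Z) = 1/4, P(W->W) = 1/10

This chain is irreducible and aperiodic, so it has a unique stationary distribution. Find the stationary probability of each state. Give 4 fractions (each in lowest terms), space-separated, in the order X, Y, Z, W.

The stationary distribution satisfies pi = pi * P, i.e.:
  pi_X = 2/5*pi_X + 1/4*pi_Y + 9/20*pi_Z + 3/5*pi_W
  pi_Y = 1/10*pi_X + 1/2*pi_Y + 1/5*pi_Z + 1/20*pi_W
  pi_Z = 1/20*pi_X + 1/10*pi_Y + 3/20*pi_Z + 1/4*pi_W
  pi_W = 9/20*pi_X + 3/20*pi_Y + 1/5*pi_Z + 1/10*pi_W
with normalization: pi_X + pi_Y + pi_Z + pi_W = 1.

Using the first 3 balance equations plus normalization, the linear system A*pi = b is:
  [-3/5, 1/4, 9/20, 3/5] . pi = 0
  [1/10, -1/2, 1/5, 1/20] . pi = 0
  [1/20, 1/10, -17/20, 1/4] . pi = 0
  [1, 1, 1, 1] . pi = 1

Solving yields:
  pi_X = 2597/5953
  pi_Y = 981/5953
  pi_Z = 747/5953
  pi_W = 1628/5953

Verification (pi * P):
  2597/5953*2/5 + 981/5953*1/4 + 747/5953*9/20 + 1628/5953*3/5 = 2597/5953 = pi_X  (ok)
  2597/5953*1/10 + 981/5953*1/2 + 747/5953*1/5 + 1628/5953*1/20 = 981/5953 = pi_Y  (ok)
  2597/5953*1/20 + 981/5953*1/10 + 747/5953*3/20 + 1628/5953*1/4 = 747/5953 = pi_Z  (ok)
  2597/5953*9/20 + 981/5953*3/20 + 747/5953*1/5 + 1628/5953*1/10 = 1628/5953 = pi_W  (ok)

Answer: 2597/5953 981/5953 747/5953 1628/5953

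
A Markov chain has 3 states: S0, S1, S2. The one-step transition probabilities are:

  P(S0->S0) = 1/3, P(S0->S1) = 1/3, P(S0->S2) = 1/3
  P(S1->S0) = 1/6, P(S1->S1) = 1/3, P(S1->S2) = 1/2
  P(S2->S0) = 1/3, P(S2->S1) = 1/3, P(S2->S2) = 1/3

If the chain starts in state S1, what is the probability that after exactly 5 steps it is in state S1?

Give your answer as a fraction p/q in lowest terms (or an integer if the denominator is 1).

Answer: 1/3

Derivation:
Computing P^5 by repeated multiplication:
P^1 =
  S0: [1/3, 1/3, 1/3]
  S1: [1/6, 1/3, 1/2]
  S2: [1/3, 1/3, 1/3]
P^2 =
  S0: [5/18, 1/3, 7/18]
  S1: [5/18, 1/3, 7/18]
  S2: [5/18, 1/3, 7/18]
P^3 =
  S0: [5/18, 1/3, 7/18]
  S1: [5/18, 1/3, 7/18]
  S2: [5/18, 1/3, 7/18]
P^4 =
  S0: [5/18, 1/3, 7/18]
  S1: [5/18, 1/3, 7/18]
  S2: [5/18, 1/3, 7/18]
P^5 =
  S0: [5/18, 1/3, 7/18]
  S1: [5/18, 1/3, 7/18]
  S2: [5/18, 1/3, 7/18]

(P^5)[S1 -> S1] = 1/3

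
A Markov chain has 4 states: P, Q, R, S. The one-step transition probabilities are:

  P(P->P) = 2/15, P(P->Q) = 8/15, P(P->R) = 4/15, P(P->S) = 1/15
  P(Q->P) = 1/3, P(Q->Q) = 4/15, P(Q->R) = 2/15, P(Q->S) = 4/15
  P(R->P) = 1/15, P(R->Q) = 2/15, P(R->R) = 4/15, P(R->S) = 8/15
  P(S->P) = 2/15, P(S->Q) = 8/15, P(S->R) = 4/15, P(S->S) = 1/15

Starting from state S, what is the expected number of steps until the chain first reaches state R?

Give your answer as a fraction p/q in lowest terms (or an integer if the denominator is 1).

Let h_i = expected steps to first reach R from state i.
Boundary: h_R = 0.
First-step equations for the other states:
  h_P = 1 + 2/15*h_P + 8/15*h_Q + 4/15*h_R + 1/15*h_S
  h_Q = 1 + 1/3*h_P + 4/15*h_Q + 2/15*h_R + 4/15*h_S
  h_S = 1 + 2/15*h_P + 8/15*h_Q + 4/15*h_R + 1/15*h_S

Substituting h_R = 0 and rearranging gives the linear system (I - Q) h = 1:
  [13/15, -8/15, -1/15] . (h_P, h_Q, h_S) = 1
  [-1/3, 11/15, -4/15] . (h_P, h_Q, h_S) = 1
  [-2/15, -8/15, 14/15] . (h_P, h_Q, h_S) = 1

Solving yields:
  h_P = 19/4
  h_Q = 21/4
  h_S = 19/4

Starting state is S, so the expected hitting time is h_S = 19/4.

Answer: 19/4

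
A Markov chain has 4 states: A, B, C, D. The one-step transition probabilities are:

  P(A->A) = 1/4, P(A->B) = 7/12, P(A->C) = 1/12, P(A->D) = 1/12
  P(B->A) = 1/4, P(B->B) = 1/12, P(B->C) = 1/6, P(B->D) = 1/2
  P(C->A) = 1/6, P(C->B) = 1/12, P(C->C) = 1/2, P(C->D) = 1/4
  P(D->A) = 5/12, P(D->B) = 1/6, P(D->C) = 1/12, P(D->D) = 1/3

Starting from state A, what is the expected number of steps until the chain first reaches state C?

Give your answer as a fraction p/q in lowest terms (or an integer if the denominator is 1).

Answer: 2244/245

Derivation:
Let h_i = expected steps to first reach C from state i.
Boundary: h_C = 0.
First-step equations for the other states:
  h_A = 1 + 1/4*h_A + 7/12*h_B + 1/12*h_C + 1/12*h_D
  h_B = 1 + 1/4*h_A + 1/12*h_B + 1/6*h_C + 1/2*h_D
  h_D = 1 + 5/12*h_A + 1/6*h_B + 1/12*h_C + 1/3*h_D

Substituting h_C = 0 and rearranging gives the linear system (I - Q) h = 1:
  [3/4, -7/12, -1/12] . (h_A, h_B, h_D) = 1
  [-1/4, 11/12, -1/2] . (h_A, h_B, h_D) = 1
  [-5/12, -1/6, 2/3] . (h_A, h_B, h_D) = 1

Solving yields:
  h_A = 2244/245
  h_B = 2136/245
  h_D = 2304/245

Starting state is A, so the expected hitting time is h_A = 2244/245.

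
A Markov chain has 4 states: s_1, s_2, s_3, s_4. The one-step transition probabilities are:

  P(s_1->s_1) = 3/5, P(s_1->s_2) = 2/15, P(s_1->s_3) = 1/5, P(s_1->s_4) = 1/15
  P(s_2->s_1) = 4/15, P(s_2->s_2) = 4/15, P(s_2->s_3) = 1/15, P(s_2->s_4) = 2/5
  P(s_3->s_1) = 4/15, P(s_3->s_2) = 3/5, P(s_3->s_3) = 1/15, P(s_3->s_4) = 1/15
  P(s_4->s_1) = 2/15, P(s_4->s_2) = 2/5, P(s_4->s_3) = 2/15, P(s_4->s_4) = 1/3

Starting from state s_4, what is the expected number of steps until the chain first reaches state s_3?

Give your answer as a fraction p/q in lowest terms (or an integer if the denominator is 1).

Answer: 360/49

Derivation:
Let h_i = expected steps to first reach s_3 from state i.
Boundary: h_s_3 = 0.
First-step equations for the other states:
  h_s_1 = 1 + 3/5*h_s_1 + 2/15*h_s_2 + 1/5*h_s_3 + 1/15*h_s_4
  h_s_2 = 1 + 4/15*h_s_1 + 4/15*h_s_2 + 1/15*h_s_3 + 2/5*h_s_4
  h_s_4 = 1 + 2/15*h_s_1 + 2/5*h_s_2 + 2/15*h_s_3 + 1/3*h_s_4

Substituting h_s_3 = 0 and rearranging gives the linear system (I - Q) h = 1:
  [2/5, -2/15, -1/15] . (h_s_1, h_s_2, h_s_4) = 1
  [-4/15, 11/15, -2/5] . (h_s_1, h_s_2, h_s_4) = 1
  [-2/15, -2/5, 2/3] . (h_s_1, h_s_2, h_s_4) = 1

Solving yields:
  h_s_1 = 615/98
  h_s_2 = 375/49
  h_s_4 = 360/49

Starting state is s_4, so the expected hitting time is h_s_4 = 360/49.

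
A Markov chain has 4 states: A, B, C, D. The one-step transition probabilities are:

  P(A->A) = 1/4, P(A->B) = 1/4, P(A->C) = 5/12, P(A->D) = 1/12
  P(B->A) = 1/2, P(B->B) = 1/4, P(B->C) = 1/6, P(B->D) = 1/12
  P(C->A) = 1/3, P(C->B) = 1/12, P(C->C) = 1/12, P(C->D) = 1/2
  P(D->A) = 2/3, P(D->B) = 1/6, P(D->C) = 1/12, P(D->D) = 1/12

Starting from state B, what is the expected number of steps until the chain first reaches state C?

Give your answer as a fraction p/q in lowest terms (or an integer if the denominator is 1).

Let h_i = expected steps to first reach C from state i.
Boundary: h_C = 0.
First-step equations for the other states:
  h_A = 1 + 1/4*h_A + 1/4*h_B + 5/12*h_C + 1/12*h_D
  h_B = 1 + 1/2*h_A + 1/4*h_B + 1/6*h_C + 1/12*h_D
  h_D = 1 + 2/3*h_A + 1/6*h_B + 1/12*h_C + 1/12*h_D

Substituting h_C = 0 and rearranging gives the linear system (I - Q) h = 1:
  [3/4, -1/4, -1/12] . (h_A, h_B, h_D) = 1
  [-1/2, 3/4, -1/12] . (h_A, h_B, h_D) = 1
  [-2/3, -1/6, 11/12] . (h_A, h_B, h_D) = 1

Solving yields:
  h_A = 64/21
  h_B = 80/21
  h_D = 4

Starting state is B, so the expected hitting time is h_B = 80/21.

Answer: 80/21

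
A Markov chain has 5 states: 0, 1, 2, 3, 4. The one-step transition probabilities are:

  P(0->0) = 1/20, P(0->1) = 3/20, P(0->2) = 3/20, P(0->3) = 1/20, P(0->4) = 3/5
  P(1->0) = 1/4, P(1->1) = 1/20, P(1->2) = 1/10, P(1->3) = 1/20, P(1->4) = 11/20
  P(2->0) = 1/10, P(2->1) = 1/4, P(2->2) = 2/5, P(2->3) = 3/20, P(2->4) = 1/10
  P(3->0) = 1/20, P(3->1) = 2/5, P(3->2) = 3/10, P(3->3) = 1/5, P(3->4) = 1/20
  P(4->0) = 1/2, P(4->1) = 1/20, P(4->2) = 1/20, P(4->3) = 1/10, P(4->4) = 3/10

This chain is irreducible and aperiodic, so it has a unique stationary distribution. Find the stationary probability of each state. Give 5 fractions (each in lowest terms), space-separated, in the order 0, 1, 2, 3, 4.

Answer: 34074/139265 3947/27853 22761/139265 13749/139265 48946/139265

Derivation:
The stationary distribution satisfies pi = pi * P, i.e.:
  pi_0 = 1/20*pi_0 + 1/4*pi_1 + 1/10*pi_2 + 1/20*pi_3 + 1/2*pi_4
  pi_1 = 3/20*pi_0 + 1/20*pi_1 + 1/4*pi_2 + 2/5*pi_3 + 1/20*pi_4
  pi_2 = 3/20*pi_0 + 1/10*pi_1 + 2/5*pi_2 + 3/10*pi_3 + 1/20*pi_4
  pi_3 = 1/20*pi_0 + 1/20*pi_1 + 3/20*pi_2 + 1/5*pi_3 + 1/10*pi_4
  pi_4 = 3/5*pi_0 + 11/20*pi_1 + 1/10*pi_2 + 1/20*pi_3 + 3/10*pi_4
with normalization: pi_0 + pi_1 + pi_2 + pi_3 + pi_4 = 1.

Using the first 4 balance equations plus normalization, the linear system A*pi = b is:
  [-19/20, 1/4, 1/10, 1/20, 1/2] . pi = 0
  [3/20, -19/20, 1/4, 2/5, 1/20] . pi = 0
  [3/20, 1/10, -3/5, 3/10, 1/20] . pi = 0
  [1/20, 1/20, 3/20, -4/5, 1/10] . pi = 0
  [1, 1, 1, 1, 1] . pi = 1

Solving yields:
  pi_0 = 34074/139265
  pi_1 = 3947/27853
  pi_2 = 22761/139265
  pi_3 = 13749/139265
  pi_4 = 48946/139265

Verification (pi * P):
  34074/139265*1/20 + 3947/27853*1/4 + 22761/139265*1/10 + 13749/139265*1/20 + 48946/139265*1/2 = 34074/139265 = pi_0  (ok)
  34074/139265*3/20 + 3947/27853*1/20 + 22761/139265*1/4 + 13749/139265*2/5 + 48946/139265*1/20 = 3947/27853 = pi_1  (ok)
  34074/139265*3/20 + 3947/27853*1/10 + 22761/139265*2/5 + 13749/139265*3/10 + 48946/139265*1/20 = 22761/139265 = pi_2  (ok)
  34074/139265*1/20 + 3947/27853*1/20 + 22761/139265*3/20 + 13749/139265*1/5 + 48946/139265*1/10 = 13749/139265 = pi_3  (ok)
  34074/139265*3/5 + 3947/27853*11/20 + 22761/139265*1/10 + 13749/139265*1/20 + 48946/139265*3/10 = 48946/139265 = pi_4  (ok)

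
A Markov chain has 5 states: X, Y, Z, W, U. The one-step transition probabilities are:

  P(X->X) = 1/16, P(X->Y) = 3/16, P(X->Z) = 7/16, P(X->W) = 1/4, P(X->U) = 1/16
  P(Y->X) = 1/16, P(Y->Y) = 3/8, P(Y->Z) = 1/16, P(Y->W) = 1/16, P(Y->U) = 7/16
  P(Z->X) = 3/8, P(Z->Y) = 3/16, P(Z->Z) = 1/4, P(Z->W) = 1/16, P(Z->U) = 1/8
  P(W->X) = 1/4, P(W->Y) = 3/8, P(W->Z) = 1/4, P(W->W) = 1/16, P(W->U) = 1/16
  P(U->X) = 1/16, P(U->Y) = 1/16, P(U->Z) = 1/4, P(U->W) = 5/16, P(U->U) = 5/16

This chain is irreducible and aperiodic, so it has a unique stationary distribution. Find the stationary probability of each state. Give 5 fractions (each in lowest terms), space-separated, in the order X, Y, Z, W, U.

The stationary distribution satisfies pi = pi * P, i.e.:
  pi_X = 1/16*pi_X + 1/16*pi_Y + 3/8*pi_Z + 1/4*pi_W + 1/16*pi_U
  pi_Y = 3/16*pi_X + 3/8*pi_Y + 3/16*pi_Z + 3/8*pi_W + 1/16*pi_U
  pi_Z = 7/16*pi_X + 1/16*pi_Y + 1/4*pi_Z + 1/4*pi_W + 1/4*pi_U
  pi_W = 1/4*pi_X + 1/16*pi_Y + 1/16*pi_Z + 1/16*pi_W + 5/16*pi_U
  pi_U = 1/16*pi_X + 7/16*pi_Y + 1/8*pi_Z + 1/16*pi_W + 5/16*pi_U
with normalization: pi_X + pi_Y + pi_Z + pi_W + pi_U = 1.

Using the first 4 balance equations plus normalization, the linear system A*pi = b is:
  [-15/16, 1/16, 3/8, 1/4, 1/16] . pi = 0
  [3/16, -5/8, 3/16, 3/8, 1/16] . pi = 0
  [7/16, 1/16, -3/4, 1/4, 1/4] . pi = 0
  [1/4, 1/16, 1/16, -15/16, 5/16] . pi = 0
  [1, 1, 1, 1, 1] . pi = 1

Solving yields:
  pi_X = 3325/20217
  pi_Y = 14027/60651
  pi_Z = 4801/20217
  pi_W = 8978/60651
  pi_U = 13268/60651

Verification (pi * P):
  3325/20217*1/16 + 14027/60651*1/16 + 4801/20217*3/8 + 8978/60651*1/4 + 13268/60651*1/16 = 3325/20217 = pi_X  (ok)
  3325/20217*3/16 + 14027/60651*3/8 + 4801/20217*3/16 + 8978/60651*3/8 + 13268/60651*1/16 = 14027/60651 = pi_Y  (ok)
  3325/20217*7/16 + 14027/60651*1/16 + 4801/20217*1/4 + 8978/60651*1/4 + 13268/60651*1/4 = 4801/20217 = pi_Z  (ok)
  3325/20217*1/4 + 14027/60651*1/16 + 4801/20217*1/16 + 8978/60651*1/16 + 13268/60651*5/16 = 8978/60651 = pi_W  (ok)
  3325/20217*1/16 + 14027/60651*7/16 + 4801/20217*1/8 + 8978/60651*1/16 + 13268/60651*5/16 = 13268/60651 = pi_U  (ok)

Answer: 3325/20217 14027/60651 4801/20217 8978/60651 13268/60651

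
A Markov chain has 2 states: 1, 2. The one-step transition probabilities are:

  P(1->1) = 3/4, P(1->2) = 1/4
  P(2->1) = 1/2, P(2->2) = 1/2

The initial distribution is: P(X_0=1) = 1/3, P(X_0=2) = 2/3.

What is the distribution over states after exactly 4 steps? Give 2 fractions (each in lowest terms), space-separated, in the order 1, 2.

Propagating the distribution step by step (d_{t+1} = d_t * P):
d_0 = (1=1/3, 2=2/3)
  d_1[1] = 1/3*3/4 + 2/3*1/2 = 7/12
  d_1[2] = 1/3*1/4 + 2/3*1/2 = 5/12
d_1 = (1=7/12, 2=5/12)
  d_2[1] = 7/12*3/4 + 5/12*1/2 = 31/48
  d_2[2] = 7/12*1/4 + 5/12*1/2 = 17/48
d_2 = (1=31/48, 2=17/48)
  d_3[1] = 31/48*3/4 + 17/48*1/2 = 127/192
  d_3[2] = 31/48*1/4 + 17/48*1/2 = 65/192
d_3 = (1=127/192, 2=65/192)
  d_4[1] = 127/192*3/4 + 65/192*1/2 = 511/768
  d_4[2] = 127/192*1/4 + 65/192*1/2 = 257/768
d_4 = (1=511/768, 2=257/768)

Answer: 511/768 257/768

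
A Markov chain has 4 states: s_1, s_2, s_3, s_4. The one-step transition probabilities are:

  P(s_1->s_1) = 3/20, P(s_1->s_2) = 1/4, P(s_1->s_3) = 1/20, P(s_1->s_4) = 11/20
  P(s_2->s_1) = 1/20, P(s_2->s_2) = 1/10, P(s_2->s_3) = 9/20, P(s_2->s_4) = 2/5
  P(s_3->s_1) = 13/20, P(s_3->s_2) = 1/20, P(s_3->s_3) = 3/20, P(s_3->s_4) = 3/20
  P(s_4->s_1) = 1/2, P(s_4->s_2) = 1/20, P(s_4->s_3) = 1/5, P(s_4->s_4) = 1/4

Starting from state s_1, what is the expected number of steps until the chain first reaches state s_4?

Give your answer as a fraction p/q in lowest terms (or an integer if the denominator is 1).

Let h_i = expected steps to first reach s_4 from state i.
Boundary: h_s_4 = 0.
First-step equations for the other states:
  h_s_1 = 1 + 3/20*h_s_1 + 1/4*h_s_2 + 1/20*h_s_3 + 11/20*h_s_4
  h_s_2 = 1 + 1/20*h_s_1 + 1/10*h_s_2 + 9/20*h_s_3 + 2/5*h_s_4
  h_s_3 = 1 + 13/20*h_s_1 + 1/20*h_s_2 + 3/20*h_s_3 + 3/20*h_s_4

Substituting h_s_4 = 0 and rearranging gives the linear system (I - Q) h = 1:
  [17/20, -1/4, -1/20] . (h_s_1, h_s_2, h_s_3) = 1
  [-1/20, 9/10, -9/20] . (h_s_1, h_s_2, h_s_3) = 1
  [-13/20, -1/20, 17/20] . (h_s_1, h_s_2, h_s_3) = 1

Solving yields:
  h_s_1 = 1115/518
  h_s_2 = 705/259
  h_s_3 = 1545/518

Starting state is s_1, so the expected hitting time is h_s_1 = 1115/518.

Answer: 1115/518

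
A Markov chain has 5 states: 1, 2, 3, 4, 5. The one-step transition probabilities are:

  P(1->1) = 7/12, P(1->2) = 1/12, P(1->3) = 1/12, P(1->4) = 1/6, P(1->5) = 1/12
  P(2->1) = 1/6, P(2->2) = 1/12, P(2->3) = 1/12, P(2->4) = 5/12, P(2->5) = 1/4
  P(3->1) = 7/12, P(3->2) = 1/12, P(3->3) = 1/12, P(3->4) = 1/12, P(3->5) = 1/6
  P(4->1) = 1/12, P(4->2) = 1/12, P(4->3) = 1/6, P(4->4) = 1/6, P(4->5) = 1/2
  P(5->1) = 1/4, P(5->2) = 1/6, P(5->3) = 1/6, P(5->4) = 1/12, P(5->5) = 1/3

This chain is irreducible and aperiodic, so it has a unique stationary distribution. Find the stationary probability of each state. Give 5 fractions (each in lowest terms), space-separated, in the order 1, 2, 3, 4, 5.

The stationary distribution satisfies pi = pi * P, i.e.:
  pi_1 = 7/12*pi_1 + 1/6*pi_2 + 7/12*pi_3 + 1/12*pi_4 + 1/4*pi_5
  pi_2 = 1/12*pi_1 + 1/12*pi_2 + 1/12*pi_3 + 1/12*pi_4 + 1/6*pi_5
  pi_3 = 1/12*pi_1 + 1/12*pi_2 + 1/12*pi_3 + 1/6*pi_4 + 1/6*pi_5
  pi_4 = 1/6*pi_1 + 5/12*pi_2 + 1/12*pi_3 + 1/6*pi_4 + 1/12*pi_5
  pi_5 = 1/12*pi_1 + 1/4*pi_2 + 1/6*pi_3 + 1/2*pi_4 + 1/3*pi_5
with normalization: pi_1 + pi_2 + pi_3 + pi_4 + pi_5 = 1.

Using the first 4 balance equations plus normalization, the linear system A*pi = b is:
  [-5/12, 1/6, 7/12, 1/12, 1/4] . pi = 0
  [1/12, -11/12, 1/12, 1/12, 1/6] . pi = 0
  [1/12, 1/12, -11/12, 1/6, 1/6] . pi = 0
  [1/6, 5/12, 1/12, -5/6, 1/12] . pi = 0
  [1, 1, 1, 1, 1] . pi = 1

Solving yields:
  pi_1 = 6013/15835
  pi_2 = 1633/15835
  pi_3 = 1848/15835
  pi_4 = 516/3167
  pi_5 = 3761/15835

Verification (pi * P):
  6013/15835*7/12 + 1633/15835*1/6 + 1848/15835*7/12 + 516/3167*1/12 + 3761/15835*1/4 = 6013/15835 = pi_1  (ok)
  6013/15835*1/12 + 1633/15835*1/12 + 1848/15835*1/12 + 516/3167*1/12 + 3761/15835*1/6 = 1633/15835 = pi_2  (ok)
  6013/15835*1/12 + 1633/15835*1/12 + 1848/15835*1/12 + 516/3167*1/6 + 3761/15835*1/6 = 1848/15835 = pi_3  (ok)
  6013/15835*1/6 + 1633/15835*5/12 + 1848/15835*1/12 + 516/3167*1/6 + 3761/15835*1/12 = 516/3167 = pi_4  (ok)
  6013/15835*1/12 + 1633/15835*1/4 + 1848/15835*1/6 + 516/3167*1/2 + 3761/15835*1/3 = 3761/15835 = pi_5  (ok)

Answer: 6013/15835 1633/15835 1848/15835 516/3167 3761/15835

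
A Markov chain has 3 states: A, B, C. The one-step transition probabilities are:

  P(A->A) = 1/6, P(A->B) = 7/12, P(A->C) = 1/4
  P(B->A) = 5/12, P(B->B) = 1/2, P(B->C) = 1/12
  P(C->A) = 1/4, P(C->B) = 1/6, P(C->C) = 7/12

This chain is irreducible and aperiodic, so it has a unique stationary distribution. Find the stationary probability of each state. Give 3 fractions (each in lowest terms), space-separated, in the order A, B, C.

The stationary distribution satisfies pi = pi * P, i.e.:
  pi_A = 1/6*pi_A + 5/12*pi_B + 1/4*pi_C
  pi_B = 7/12*pi_A + 1/2*pi_B + 1/6*pi_C
  pi_C = 1/4*pi_A + 1/12*pi_B + 7/12*pi_C
with normalization: pi_A + pi_B + pi_C = 1.

Using the first 2 balance equations plus normalization, the linear system A*pi = b is:
  [-5/6, 5/12, 1/4] . pi = 0
  [7/12, -1/2, 1/6] . pi = 0
  [1, 1, 1] . pi = 1

Solving yields:
  pi_A = 14/47
  pi_B = 41/94
  pi_C = 25/94

Verification (pi * P):
  14/47*1/6 + 41/94*5/12 + 25/94*1/4 = 14/47 = pi_A  (ok)
  14/47*7/12 + 41/94*1/2 + 25/94*1/6 = 41/94 = pi_B  (ok)
  14/47*1/4 + 41/94*1/12 + 25/94*7/12 = 25/94 = pi_C  (ok)

Answer: 14/47 41/94 25/94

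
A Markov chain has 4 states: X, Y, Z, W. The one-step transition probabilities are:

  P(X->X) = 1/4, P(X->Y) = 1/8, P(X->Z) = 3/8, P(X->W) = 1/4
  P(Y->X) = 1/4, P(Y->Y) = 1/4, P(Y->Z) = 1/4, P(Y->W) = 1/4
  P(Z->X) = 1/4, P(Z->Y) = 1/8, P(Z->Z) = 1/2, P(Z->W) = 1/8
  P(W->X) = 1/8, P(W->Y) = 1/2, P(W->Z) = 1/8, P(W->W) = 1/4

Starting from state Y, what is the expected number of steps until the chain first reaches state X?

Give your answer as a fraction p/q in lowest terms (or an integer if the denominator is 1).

Let h_i = expected steps to first reach X from state i.
Boundary: h_X = 0.
First-step equations for the other states:
  h_Y = 1 + 1/4*h_X + 1/4*h_Y + 1/4*h_Z + 1/4*h_W
  h_Z = 1 + 1/4*h_X + 1/8*h_Y + 1/2*h_Z + 1/8*h_W
  h_W = 1 + 1/8*h_X + 1/2*h_Y + 1/8*h_Z + 1/4*h_W

Substituting h_X = 0 and rearranging gives the linear system (I - Q) h = 1:
  [3/4, -1/4, -1/4] . (h_Y, h_Z, h_W) = 1
  [-1/8, 1/2, -1/8] . (h_Y, h_Z, h_W) = 1
  [-1/2, -1/8, 3/4] . (h_Y, h_Z, h_W) = 1

Solving yields:
  h_Y = 94/21
  h_Z = 92/21
  h_W = 106/21

Starting state is Y, so the expected hitting time is h_Y = 94/21.

Answer: 94/21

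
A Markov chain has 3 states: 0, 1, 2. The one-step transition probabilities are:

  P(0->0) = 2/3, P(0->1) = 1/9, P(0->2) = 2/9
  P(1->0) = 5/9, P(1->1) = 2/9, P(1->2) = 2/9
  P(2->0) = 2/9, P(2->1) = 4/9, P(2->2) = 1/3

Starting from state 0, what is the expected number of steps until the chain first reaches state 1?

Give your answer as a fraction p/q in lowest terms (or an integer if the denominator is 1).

Answer: 36/7

Derivation:
Let h_i = expected steps to first reach 1 from state i.
Boundary: h_1 = 0.
First-step equations for the other states:
  h_0 = 1 + 2/3*h_0 + 1/9*h_1 + 2/9*h_2
  h_2 = 1 + 2/9*h_0 + 4/9*h_1 + 1/3*h_2

Substituting h_1 = 0 and rearranging gives the linear system (I - Q) h = 1:
  [1/3, -2/9] . (h_0, h_2) = 1
  [-2/9, 2/3] . (h_0, h_2) = 1

Solving yields:
  h_0 = 36/7
  h_2 = 45/14

Starting state is 0, so the expected hitting time is h_0 = 36/7.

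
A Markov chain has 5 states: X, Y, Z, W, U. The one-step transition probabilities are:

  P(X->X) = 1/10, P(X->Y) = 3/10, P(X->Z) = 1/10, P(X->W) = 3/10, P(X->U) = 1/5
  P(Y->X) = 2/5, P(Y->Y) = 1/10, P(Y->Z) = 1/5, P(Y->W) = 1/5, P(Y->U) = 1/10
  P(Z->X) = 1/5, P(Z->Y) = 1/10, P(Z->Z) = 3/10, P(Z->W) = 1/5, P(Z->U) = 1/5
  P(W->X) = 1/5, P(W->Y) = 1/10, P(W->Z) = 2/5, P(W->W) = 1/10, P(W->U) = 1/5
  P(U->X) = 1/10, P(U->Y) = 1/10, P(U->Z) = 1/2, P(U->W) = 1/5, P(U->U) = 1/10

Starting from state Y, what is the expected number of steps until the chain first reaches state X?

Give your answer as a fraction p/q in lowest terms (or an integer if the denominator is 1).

Answer: 870/223

Derivation:
Let h_i = expected steps to first reach X from state i.
Boundary: h_X = 0.
First-step equations for the other states:
  h_Y = 1 + 2/5*h_X + 1/10*h_Y + 1/5*h_Z + 1/5*h_W + 1/10*h_U
  h_Z = 1 + 1/5*h_X + 1/10*h_Y + 3/10*h_Z + 1/5*h_W + 1/5*h_U
  h_W = 1 + 1/5*h_X + 1/10*h_Y + 2/5*h_Z + 1/10*h_W + 1/5*h_U
  h_U = 1 + 1/10*h_X + 1/10*h_Y + 1/2*h_Z + 1/5*h_W + 1/10*h_U

Substituting h_X = 0 and rearranging gives the linear system (I - Q) h = 1:
  [9/10, -1/5, -1/5, -1/10] . (h_Y, h_Z, h_W, h_U) = 1
  [-1/10, 7/10, -1/5, -1/5] . (h_Y, h_Z, h_W, h_U) = 1
  [-1/10, -2/5, 9/10, -1/5] . (h_Y, h_Z, h_W, h_U) = 1
  [-1/10, -1/2, -1/5, 9/10] . (h_Y, h_Z, h_W, h_U) = 1

Solving yields:
  h_Y = 870/223
  h_Z = 1100/223
  h_W = 1100/223
  h_U = 1200/223

Starting state is Y, so the expected hitting time is h_Y = 870/223.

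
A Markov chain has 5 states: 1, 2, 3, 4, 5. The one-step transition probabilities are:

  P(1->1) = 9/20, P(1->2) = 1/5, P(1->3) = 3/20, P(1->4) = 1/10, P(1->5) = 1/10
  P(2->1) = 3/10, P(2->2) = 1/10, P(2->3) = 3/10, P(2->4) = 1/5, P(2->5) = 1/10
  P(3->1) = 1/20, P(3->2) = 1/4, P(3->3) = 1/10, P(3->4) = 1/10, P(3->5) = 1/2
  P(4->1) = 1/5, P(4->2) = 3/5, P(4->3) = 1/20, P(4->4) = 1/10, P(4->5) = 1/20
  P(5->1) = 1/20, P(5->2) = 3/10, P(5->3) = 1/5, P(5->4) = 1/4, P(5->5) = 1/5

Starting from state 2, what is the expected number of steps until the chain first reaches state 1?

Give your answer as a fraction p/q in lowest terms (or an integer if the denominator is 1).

Answer: 2320/431

Derivation:
Let h_i = expected steps to first reach 1 from state i.
Boundary: h_1 = 0.
First-step equations for the other states:
  h_2 = 1 + 3/10*h_1 + 1/10*h_2 + 3/10*h_3 + 1/5*h_4 + 1/10*h_5
  h_3 = 1 + 1/20*h_1 + 1/4*h_2 + 1/10*h_3 + 1/10*h_4 + 1/2*h_5
  h_4 = 1 + 1/5*h_1 + 3/5*h_2 + 1/20*h_3 + 1/10*h_4 + 1/20*h_5
  h_5 = 1 + 1/20*h_1 + 3/10*h_2 + 1/5*h_3 + 1/4*h_4 + 1/5*h_5

Substituting h_1 = 0 and rearranging gives the linear system (I - Q) h = 1:
  [9/10, -3/10, -1/5, -1/10] . (h_2, h_3, h_4, h_5) = 1
  [-1/4, 9/10, -1/10, -1/2] . (h_2, h_3, h_4, h_5) = 1
  [-3/5, -1/20, 9/10, -1/20] . (h_2, h_3, h_4, h_5) = 1
  [-3/10, -1/5, -1/4, 4/5] . (h_2, h_3, h_4, h_5) = 1

Solving yields:
  h_2 = 2320/431
  h_3 = 62815/9051
  h_4 = 49400/9051
  h_5 = 8675/1293

Starting state is 2, so the expected hitting time is h_2 = 2320/431.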